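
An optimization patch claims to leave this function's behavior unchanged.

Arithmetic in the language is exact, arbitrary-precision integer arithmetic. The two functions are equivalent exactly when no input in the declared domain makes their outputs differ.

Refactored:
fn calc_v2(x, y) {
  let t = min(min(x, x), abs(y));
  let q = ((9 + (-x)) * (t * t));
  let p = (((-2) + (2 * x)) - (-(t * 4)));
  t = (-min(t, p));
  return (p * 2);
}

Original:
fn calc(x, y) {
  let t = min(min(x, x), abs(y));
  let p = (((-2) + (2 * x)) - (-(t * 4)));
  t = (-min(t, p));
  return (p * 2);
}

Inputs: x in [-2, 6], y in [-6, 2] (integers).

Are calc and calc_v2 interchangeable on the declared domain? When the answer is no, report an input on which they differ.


Although arithmetic usage differs, and statement counts differ, and local variable names differ, and constant usage differs, 81/81 inputs agree.
verdict: equivalent


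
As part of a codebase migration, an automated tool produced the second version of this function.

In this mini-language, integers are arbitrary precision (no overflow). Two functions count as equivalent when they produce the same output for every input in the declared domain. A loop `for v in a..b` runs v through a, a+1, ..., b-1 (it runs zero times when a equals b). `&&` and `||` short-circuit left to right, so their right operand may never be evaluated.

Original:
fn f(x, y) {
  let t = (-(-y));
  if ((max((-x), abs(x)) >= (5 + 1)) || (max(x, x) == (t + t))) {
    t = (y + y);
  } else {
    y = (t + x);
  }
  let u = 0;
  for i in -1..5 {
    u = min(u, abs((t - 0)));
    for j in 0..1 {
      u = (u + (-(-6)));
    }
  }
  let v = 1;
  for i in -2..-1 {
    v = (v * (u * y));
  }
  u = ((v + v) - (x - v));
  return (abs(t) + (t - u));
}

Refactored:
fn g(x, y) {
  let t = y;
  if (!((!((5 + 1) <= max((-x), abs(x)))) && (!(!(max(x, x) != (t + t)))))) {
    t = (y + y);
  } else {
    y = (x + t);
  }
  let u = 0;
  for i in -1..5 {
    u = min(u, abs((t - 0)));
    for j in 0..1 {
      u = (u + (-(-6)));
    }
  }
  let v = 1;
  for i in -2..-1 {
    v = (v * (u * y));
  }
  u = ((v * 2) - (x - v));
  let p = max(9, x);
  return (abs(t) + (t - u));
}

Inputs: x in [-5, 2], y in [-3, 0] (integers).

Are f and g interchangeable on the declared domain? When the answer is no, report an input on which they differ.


Changes here: comparison usage differs, boolean connective usage differs, constant usage differs, statement counts differ, arithmetic usage differs, min/max/abs usage differs, local variable names differ; the full 32-point sweep finds no disagreement.
verdict: equivalent


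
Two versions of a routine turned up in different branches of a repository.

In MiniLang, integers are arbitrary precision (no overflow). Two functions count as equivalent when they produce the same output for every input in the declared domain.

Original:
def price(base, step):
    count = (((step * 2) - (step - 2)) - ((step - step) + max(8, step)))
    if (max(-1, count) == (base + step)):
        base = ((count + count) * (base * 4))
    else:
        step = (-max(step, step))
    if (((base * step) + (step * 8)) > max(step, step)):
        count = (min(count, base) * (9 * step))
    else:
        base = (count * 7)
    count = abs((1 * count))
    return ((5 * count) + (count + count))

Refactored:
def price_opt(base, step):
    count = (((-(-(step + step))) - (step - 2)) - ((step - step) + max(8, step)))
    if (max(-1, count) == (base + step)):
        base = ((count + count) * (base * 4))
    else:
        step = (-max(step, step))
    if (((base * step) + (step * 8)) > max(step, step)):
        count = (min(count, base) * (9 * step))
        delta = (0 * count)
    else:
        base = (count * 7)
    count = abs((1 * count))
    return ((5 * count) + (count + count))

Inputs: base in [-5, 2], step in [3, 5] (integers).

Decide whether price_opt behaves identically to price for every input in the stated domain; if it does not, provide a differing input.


Equivalent — the differences include local variable names differ; statement counts differ; constant usage differs; arithmetic usage differs, yet no declared input distinguishes the two.
Spot check at base=0, step=4 — price: count becomes -2; next (max(-1, count) == (base + step)) evaluates to false; next step becomes -4; next (((base * step) + (step * 8)) > max(step, step)) evaluates to false; next base becomes -14; next count becomes 2; next final value 14. price_opt: count becomes -2; next (max(-1, count) == (base + step)) evaluates to false; next step becomes -4; next (((base * step) + (step * 8)) > max(step, step)) evaluates to false; next base becomes -14; next count becomes 2; next final value 14. Both give 14.
Checked all 24 inputs in the declared domain: the outputs agree on every one.
verdict: equivalent


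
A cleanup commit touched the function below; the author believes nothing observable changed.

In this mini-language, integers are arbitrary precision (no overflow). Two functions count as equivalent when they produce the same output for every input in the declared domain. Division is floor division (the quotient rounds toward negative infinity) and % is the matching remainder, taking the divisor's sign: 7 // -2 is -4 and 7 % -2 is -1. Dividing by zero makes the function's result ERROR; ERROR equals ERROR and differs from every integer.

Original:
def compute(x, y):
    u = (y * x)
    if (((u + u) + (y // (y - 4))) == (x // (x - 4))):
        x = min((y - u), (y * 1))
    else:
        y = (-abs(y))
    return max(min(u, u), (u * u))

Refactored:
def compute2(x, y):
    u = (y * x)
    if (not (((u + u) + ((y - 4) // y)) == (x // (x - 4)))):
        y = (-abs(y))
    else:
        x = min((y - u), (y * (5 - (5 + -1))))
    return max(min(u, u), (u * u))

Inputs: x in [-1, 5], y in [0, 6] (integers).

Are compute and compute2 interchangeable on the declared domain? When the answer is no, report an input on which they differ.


Try x=-1, y=0.
compute: u = 0; (((u + u) + (y // (y - 4))) == (x // (x - 4))) -> true; x = 0; return 0
compute2: u = 0; division by zero -> ERROR
0 and ERROR differ, so these are not the same function on this domain.
verdict: not equivalent; witness: x=-1, y=0


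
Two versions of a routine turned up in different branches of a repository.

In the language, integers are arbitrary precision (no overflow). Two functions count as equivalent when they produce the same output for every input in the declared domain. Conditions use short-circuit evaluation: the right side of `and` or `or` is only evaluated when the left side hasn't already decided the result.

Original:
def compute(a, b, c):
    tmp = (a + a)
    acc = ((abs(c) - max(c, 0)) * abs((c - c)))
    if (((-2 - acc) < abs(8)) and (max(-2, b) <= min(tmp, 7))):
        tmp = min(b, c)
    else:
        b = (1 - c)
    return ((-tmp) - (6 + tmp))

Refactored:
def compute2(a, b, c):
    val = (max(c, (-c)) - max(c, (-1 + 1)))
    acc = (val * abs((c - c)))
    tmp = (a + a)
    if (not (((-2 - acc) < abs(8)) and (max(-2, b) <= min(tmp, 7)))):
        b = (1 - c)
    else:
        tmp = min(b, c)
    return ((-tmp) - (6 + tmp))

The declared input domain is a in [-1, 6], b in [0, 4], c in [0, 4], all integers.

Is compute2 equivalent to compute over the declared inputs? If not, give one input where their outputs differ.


Reading the diff, among the changes: constant usage differs, plus min/max/abs usage differs, plus statement counts differ, plus arithmetic usage differs, plus local variable names differ, plus boolean connective usage differs.
As a probe, take a=4, b=1, c=3: compute runs tmp becomes 8; next acc becomes 0; next (((-2 - acc) < abs(8)) and (max(-2, b) <= min(tmp, 7))) evaluates to true; next tmp becomes 1; next final value -8; compute2 runs val becomes 0; next acc becomes 0; next tmp becomes 8; next (not (((-2 - acc) < abs(8)) and (max(-2, b) <= min(tmp, 7)))) evaluates to false; next tmp becomes 1; next final value -8; both end at -8.
Checked all 200 inputs in the declared domain: the outputs agree on every one.
verdict: equivalent


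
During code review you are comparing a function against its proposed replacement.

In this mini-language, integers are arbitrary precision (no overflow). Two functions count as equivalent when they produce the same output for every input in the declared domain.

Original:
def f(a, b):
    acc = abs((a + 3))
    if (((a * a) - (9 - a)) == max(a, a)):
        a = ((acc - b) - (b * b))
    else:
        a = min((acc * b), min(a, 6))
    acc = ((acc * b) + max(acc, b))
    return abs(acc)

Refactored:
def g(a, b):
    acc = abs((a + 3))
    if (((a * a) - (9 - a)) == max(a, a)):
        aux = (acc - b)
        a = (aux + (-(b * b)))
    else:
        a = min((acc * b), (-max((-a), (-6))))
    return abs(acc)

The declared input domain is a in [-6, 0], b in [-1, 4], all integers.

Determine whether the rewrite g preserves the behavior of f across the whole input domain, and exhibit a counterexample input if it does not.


At a=-6, b=-1: f gives 0, g gives 3.
verdict: not equivalent; witness: a=-6, b=-1


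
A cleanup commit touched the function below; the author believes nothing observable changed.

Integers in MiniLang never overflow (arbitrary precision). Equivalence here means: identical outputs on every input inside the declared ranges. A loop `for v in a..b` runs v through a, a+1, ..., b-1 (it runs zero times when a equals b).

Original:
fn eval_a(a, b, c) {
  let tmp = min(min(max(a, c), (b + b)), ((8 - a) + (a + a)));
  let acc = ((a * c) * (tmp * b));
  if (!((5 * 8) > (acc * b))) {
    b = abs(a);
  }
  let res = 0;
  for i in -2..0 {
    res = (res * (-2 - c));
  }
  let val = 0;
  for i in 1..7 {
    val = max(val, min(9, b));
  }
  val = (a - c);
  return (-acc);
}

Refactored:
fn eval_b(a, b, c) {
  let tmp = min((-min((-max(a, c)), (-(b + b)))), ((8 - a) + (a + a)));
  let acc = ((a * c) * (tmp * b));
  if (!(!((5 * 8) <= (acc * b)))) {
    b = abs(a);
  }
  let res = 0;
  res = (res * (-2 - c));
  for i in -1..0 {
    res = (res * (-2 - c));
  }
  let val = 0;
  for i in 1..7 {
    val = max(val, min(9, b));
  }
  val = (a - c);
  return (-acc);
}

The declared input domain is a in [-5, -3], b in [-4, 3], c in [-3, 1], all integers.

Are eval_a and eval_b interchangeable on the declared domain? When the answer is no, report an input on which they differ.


Run the pair on a=-5, b=-4, c=-3.
eval_a: tmp=-8, then acc=480, then (!((5 * 8) > (acc * b))) is false, then res=0, then (i=-2), then res=0, then (i=-1), then res=0, then val=0, then (i=1), then val=0, then (i=2), then val=0, then (i=3), then val=0, then (i=4), then val=0, then (i=5), then val=0, then (i=6), then val=0, then val=-2, then returns -480
eval_b: tmp=-3, then acc=180, then (!(!((5 * 8) <= (acc * b)))) is false, then res=0, then res=0, then (i=-1), then res=0, then val=0, then (i=1), then val=0, then (i=2), then val=0, then (i=3), then val=0, then (i=4), then val=0, then (i=5), then val=0, then (i=6), then val=0, then val=-2, then returns -180
-480 against -180: the behavior changed.
verdict: not equivalent; witness: a=-5, b=-4, c=-3


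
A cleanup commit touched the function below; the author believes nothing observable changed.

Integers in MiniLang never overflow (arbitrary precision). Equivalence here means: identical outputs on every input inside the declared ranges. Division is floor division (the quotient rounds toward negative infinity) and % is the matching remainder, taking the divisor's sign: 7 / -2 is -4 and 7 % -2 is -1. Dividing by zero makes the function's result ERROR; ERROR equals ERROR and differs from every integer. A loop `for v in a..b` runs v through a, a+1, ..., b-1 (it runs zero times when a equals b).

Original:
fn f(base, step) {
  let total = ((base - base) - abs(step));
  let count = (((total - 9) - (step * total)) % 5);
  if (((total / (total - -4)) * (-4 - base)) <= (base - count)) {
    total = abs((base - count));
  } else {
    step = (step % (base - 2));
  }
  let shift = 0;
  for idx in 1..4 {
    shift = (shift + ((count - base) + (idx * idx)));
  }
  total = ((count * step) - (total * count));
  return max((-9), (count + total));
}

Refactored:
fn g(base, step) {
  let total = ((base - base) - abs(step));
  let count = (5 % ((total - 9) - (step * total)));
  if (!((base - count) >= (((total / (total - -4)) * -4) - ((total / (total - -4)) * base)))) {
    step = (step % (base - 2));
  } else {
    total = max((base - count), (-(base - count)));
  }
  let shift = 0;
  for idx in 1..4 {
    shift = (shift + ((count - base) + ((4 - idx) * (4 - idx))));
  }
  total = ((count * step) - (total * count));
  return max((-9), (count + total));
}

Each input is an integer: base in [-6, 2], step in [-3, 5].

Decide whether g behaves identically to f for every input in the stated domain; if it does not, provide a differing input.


Run the pair on base=-6, step=-3.
f: total becomes -3; next count becomes 4; next (((total / (total - -4)) * (-4 - base)) <= (base - count)) evaluates to false; next step becomes -3; next shift becomes 0; next at idx=1:; next shift becomes 11; next at idx=2:; next shift becomes 25; next at idx=3:; next shift becomes 44; next total becomes 0; next final value 4
g: total becomes -3; next count becomes -16; next (!((base - count) >= (((total / (total - -4)) * -4) - ((total / (total - -4)) * base)))) evaluates to false; next total becomes 10; next shift becomes 0; next at idx=1:; next shift becomes -1; next at idx=2:; next shift becomes -7; next at idx=3:; next shift becomes -16; next total becomes 208; next final value 192
4 against 192: the behavior changed.
verdict: not equivalent; witness: base=-6, step=-3


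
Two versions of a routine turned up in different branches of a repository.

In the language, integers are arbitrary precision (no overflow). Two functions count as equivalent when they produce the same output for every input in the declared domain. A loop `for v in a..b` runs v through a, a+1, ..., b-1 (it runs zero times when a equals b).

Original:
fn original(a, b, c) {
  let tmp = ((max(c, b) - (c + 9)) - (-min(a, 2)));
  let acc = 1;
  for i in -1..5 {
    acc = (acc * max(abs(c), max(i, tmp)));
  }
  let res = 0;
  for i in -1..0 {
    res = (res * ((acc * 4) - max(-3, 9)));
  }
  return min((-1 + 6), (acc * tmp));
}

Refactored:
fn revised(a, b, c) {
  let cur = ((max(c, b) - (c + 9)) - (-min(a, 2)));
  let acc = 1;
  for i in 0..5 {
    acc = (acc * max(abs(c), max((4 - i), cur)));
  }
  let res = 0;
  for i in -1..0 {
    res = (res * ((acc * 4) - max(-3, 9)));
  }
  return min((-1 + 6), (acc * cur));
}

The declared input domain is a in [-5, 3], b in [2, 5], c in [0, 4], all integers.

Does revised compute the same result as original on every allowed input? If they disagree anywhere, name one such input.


Consider the input a=-5, b=2, c=2.
original: tmp := -14 | acc := 1 | iter i=-1: | acc := 2 | iter i=0: | acc := 4 | iter i=1: | acc := 8 | iter i=2: | acc := 16 | iter i=3: | acc := 48 | iter i=4: | acc := 192 | res := 0 | iter i=-1: | res := 0 | result -2688
revised: cur := -14 | acc := 1 | iter i=0: | acc := 4 | iter i=1: | acc := 12 | iter i=2: | acc := 24 | iter i=3: | acc := 48 | iter i=4: | acc := 96 | res := 0 | iter i=-1: | res := 0 | result -1344
-2688 against -1344: the behavior changed.
verdict: not equivalent; witness: a=-5, b=2, c=2


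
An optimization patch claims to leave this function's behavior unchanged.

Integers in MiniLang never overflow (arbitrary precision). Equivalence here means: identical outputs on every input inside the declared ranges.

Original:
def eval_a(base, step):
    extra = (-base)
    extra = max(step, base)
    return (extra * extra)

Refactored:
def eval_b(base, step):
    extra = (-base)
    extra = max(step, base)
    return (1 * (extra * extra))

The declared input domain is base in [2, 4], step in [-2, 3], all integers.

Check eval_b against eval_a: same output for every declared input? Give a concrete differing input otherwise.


The two are interchangeable: arithmetic usage differs, and constant usage differs, and every declared input agrees.
Spot check at base=4, step=1 — eval_a: extra becomes -4; next extra becomes 4; next final value 16. eval_b: extra becomes -4; next extra becomes 4; next final value 16. Both give 16.
Checked all 18 inputs in the declared domain: the outputs agree on every one.
verdict: equivalent


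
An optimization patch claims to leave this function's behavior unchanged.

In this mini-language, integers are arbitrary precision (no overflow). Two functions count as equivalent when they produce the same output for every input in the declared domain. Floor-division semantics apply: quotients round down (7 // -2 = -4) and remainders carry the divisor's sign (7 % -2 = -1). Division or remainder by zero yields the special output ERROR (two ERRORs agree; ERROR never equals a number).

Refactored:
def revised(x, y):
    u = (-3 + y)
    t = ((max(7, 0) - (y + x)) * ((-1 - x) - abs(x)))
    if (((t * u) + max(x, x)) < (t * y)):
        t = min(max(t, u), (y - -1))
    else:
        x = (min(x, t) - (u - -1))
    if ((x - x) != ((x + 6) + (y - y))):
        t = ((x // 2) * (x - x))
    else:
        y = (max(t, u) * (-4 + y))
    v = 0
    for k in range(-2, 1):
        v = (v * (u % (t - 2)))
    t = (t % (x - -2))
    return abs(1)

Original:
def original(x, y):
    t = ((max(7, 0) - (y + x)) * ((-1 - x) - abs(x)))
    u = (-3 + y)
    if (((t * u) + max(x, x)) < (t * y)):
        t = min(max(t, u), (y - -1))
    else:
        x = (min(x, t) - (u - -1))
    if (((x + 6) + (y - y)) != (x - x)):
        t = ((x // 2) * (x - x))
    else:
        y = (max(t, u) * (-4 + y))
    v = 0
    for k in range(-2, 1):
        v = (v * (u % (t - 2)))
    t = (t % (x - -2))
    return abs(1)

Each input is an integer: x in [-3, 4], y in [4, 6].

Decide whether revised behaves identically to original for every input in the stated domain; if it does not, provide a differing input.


The two are interchangeable: same computation, different form, and every declared input agrees.
Tracing x=-3, y=6: original: t becomes -4; next u becomes 3; next (((t * u) + max(x, x)) < (t * y)) evaluates to false; next x becomes -8; next (((x + 6) + (y - y)) != (x - x)) evaluates to true; next t becomes 0; next v becomes 0; next at k=-2:; next v becomes 0; next at k=-1:; next v becomes 0; next at k=0:; next v becomes 0; next t becomes 0; next final value 1 | revised: u becomes 3; next t becomes -4; next (((t * u) + max(x, x)) < (t * y)) evaluates to false; next x becomes -8; next ((x - x) != ((x + 6) + (y - y))) evaluates to true; next t becomes 0; next v becomes 0; next at k=-2:; next v becomes 0; next at k=-1:; next v becomes 0; next at k=0:; next v becomes 0; next t becomes 0; next final value 1 — matching result 1.
An exhaustive pass over the 24 declared inputs shows identical outputs.
verdict: equivalent


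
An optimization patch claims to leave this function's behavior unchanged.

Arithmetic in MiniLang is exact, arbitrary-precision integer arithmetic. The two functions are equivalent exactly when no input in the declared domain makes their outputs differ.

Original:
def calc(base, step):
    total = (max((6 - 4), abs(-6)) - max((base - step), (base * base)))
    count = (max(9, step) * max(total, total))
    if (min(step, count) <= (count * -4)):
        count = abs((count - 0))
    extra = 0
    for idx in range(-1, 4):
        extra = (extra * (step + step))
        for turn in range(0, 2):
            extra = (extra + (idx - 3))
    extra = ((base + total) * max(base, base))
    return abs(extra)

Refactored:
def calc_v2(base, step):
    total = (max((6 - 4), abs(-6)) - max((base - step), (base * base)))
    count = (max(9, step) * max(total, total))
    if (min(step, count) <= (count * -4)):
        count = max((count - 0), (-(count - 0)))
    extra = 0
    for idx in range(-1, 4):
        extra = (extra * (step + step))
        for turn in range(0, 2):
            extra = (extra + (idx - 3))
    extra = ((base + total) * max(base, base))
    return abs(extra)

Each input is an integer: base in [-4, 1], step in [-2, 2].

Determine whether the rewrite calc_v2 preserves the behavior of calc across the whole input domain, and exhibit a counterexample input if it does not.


Side by side, the visible changes include: min/max/abs usage differs, plus constant usage differs, plus arithmetic usage differs.
One worked example (base=-3, step=-1) — calc: total=-3, then count=-27, then (min(step, count) <= (count * -4)) is true, then count=27, then extra=0, then (idx=-1), then extra=0, then (turn=0), then extra=-4, then (turn=1), then extra=-8, then (idx=0), then extra=16, then (turn=0), then extra=13, then (turn=1), then extra=10, then (idx=1), then extra=-20, then (turn=0), then extra=-22, then (turn=1), then extra=-24, then (idx=2), then extra=48, then (turn=0), then extra=47, then (turn=1), then extra=46, then (idx=3), then extra=-92, then (turn=0), then extra=-92, then (turn=1), then extra=-92, then extra=18, then returns 18; calc_v2: total=-3, then count=-27, then (min(step, count) <= (count * -4)) is true, then count=27, then extra=0, then (idx=-1), then extra=0, then (turn=0), then extra=-4, then (turn=1), then extra=-8, then (idx=0), then extra=16, then (turn=0), then extra=13, then (turn=1), then extra=10, then (idx=1), then extra=-20, then (turn=0), then extra=-22, then (turn=1), then extra=-24, then (idx=2), then extra=48, then (turn=0), then extra=47, then (turn=1), then extra=46, then (idx=3), then extra=-92, then (turn=0), then extra=-92, then (turn=1), then extra=-92, then extra=18, then returns 18; agreement on 18.
Across all 30 domain points the two functions coincide.
verdict: equivalent


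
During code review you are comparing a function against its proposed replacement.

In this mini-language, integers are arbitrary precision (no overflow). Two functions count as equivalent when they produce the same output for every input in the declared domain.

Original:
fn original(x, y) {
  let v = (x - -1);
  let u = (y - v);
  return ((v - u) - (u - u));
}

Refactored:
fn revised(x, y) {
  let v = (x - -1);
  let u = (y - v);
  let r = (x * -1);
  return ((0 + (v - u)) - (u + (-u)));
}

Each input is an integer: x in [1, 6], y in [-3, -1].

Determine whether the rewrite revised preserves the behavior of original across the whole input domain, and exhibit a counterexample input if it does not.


Equivalent — the differences include arithmetic usage differs; local variable names differ; statement counts differ; constant usage differs, yet no declared input distinguishes the two.
One worked example (x=5, y=-2) — original: v=6, then u=-8, then returns 14; revised: v=6, then u=-8, then r=-5, then returns 14; agreement on 14.
An exhaustive pass over the 18 declared inputs shows identical outputs.
verdict: equivalent


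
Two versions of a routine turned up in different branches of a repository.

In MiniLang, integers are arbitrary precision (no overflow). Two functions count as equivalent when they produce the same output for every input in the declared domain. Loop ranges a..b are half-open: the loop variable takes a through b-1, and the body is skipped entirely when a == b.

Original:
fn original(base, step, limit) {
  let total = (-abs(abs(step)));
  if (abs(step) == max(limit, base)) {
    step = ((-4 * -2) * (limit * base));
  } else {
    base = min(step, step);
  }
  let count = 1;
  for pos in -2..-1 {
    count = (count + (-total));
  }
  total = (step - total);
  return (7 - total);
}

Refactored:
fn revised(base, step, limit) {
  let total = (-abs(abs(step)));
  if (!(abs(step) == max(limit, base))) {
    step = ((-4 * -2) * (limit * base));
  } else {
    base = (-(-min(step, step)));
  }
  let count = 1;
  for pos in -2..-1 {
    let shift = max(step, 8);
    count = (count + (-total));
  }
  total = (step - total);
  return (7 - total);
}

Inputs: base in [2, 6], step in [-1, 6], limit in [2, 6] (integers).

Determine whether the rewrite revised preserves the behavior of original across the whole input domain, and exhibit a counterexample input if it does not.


Not equivalent: base=2, step=-1, limit=2 separates them (7 vs -26).
original: total := -1 | (abs(step) == max(limit, base)): false | base := -1 | count := 1 | iter pos=-2: | count := 2 | total := 0 | result 7
revised: total := -1 | (!(abs(step) == max(limit, base))): true | step := 32 | count := 1 | iter pos=-2: | shift := 32 | count := 2 | total := 33 | result -26
verdict: not equivalent; witness: base=2, step=-1, limit=2


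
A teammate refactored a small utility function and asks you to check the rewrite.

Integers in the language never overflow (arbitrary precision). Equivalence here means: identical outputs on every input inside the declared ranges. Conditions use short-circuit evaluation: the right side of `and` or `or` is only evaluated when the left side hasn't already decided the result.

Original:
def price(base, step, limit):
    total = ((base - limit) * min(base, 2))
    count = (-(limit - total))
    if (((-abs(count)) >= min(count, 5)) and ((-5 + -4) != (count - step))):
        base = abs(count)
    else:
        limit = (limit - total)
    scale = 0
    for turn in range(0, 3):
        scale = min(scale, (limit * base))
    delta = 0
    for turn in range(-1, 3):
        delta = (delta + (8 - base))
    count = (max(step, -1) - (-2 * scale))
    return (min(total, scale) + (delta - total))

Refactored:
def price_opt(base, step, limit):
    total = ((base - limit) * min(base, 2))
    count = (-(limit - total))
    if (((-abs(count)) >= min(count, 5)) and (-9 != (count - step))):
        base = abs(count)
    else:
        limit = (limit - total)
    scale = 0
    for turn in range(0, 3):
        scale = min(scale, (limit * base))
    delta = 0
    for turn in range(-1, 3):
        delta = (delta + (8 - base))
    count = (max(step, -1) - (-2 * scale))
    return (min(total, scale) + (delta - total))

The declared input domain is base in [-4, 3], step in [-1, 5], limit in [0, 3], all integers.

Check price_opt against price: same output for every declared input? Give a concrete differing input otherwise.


Side by side, the visible changes include: arithmetic usage differs, and constant usage differs.
Spot check at base=-4, step=0, limit=0 — price: total := 16 | count := 16 | (((-abs(count)) >= min(count, 5)) and ((-5 + -4) != (count - step))): false | limit := -16 | scale := 0 | iter turn=0: | scale := 0 | iter turn=1: | scale := 0 | iter turn=2: | scale := 0 | delta := 0 | iter turn=-1: | delta := 12 | iter turn=0: | delta := 24 | iter turn=1: | delta := 36 | iter turn=2: | delta := 48 | count := 0 | result 32. price_opt: total := 16 | count := 16 | (((-abs(count)) >= min(count, 5)) and (-9 != (count - step))): false | limit := -16 | scale := 0 | iter turn=0: | scale := 0 | iter turn=1: | scale := 0 | iter turn=2: | scale := 0 | delta := 0 | iter turn=-1: | delta := 12 | iter turn=0: | delta := 24 | iter turn=1: | delta := 36 | iter turn=2: | delta := 48 | count := 0 | result 32. Both give 32.
Checked all 224 inputs in the declared domain: the outputs agree on every one.
verdict: equivalent


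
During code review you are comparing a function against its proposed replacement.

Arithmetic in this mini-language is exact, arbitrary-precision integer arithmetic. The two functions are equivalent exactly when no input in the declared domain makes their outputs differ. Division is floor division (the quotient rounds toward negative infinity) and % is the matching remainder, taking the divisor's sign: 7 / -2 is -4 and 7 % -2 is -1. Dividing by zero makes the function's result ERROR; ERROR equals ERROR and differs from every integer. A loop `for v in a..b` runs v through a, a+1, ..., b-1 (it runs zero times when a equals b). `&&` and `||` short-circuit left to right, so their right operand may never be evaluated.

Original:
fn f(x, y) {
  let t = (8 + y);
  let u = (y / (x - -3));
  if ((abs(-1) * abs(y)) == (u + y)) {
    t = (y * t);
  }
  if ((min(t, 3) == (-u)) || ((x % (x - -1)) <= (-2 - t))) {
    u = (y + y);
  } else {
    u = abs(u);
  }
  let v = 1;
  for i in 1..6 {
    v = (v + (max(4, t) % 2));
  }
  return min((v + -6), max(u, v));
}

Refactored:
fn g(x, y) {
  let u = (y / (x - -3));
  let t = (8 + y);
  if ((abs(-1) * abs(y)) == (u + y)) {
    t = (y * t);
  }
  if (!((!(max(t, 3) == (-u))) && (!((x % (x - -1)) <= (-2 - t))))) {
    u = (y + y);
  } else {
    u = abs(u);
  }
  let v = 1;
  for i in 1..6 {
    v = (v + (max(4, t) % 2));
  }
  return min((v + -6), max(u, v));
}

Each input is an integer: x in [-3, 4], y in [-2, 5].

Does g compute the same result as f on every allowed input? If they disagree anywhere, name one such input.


Take x=-1, y=0.
f: t=8, then u=0, then ((abs(-1) * abs(y)) == (u + y)) is true, then t=0, then ((min(t, 3) == (-u)) || ((x % (x - -1)) <= (-2 - t))) is true, then u=0, then v=1, then (i=1), then v=1, then (i=2), then v=1, then (i=3), then v=1, then (i=4), then v=1, then (i=5), then v=1, then returns -5
g: u=0, then t=8, then ((abs(-1) * abs(y)) == (u + y)) is true, then t=0, then a zero divisor aborts: ERROR
-5 != ERROR, so the rewrite changes behavior.
verdict: not equivalent; witness: x=-1, y=0


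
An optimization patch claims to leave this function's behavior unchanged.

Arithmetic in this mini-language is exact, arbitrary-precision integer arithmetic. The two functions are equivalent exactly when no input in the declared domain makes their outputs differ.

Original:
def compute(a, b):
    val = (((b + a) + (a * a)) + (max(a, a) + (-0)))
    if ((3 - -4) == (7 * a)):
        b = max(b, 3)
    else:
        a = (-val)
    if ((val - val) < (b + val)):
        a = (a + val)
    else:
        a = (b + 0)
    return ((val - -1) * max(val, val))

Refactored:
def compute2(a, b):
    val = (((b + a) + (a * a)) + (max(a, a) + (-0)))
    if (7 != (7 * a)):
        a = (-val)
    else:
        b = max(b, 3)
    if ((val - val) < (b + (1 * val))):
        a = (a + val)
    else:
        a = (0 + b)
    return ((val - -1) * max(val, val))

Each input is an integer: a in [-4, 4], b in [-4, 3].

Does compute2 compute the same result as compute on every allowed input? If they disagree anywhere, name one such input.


This is a faithful refactor — comparison usage differs, plus arithmetic usage differs, plus constant usage differs, but the computed results match everywhere.
Spot check at a=0, b=2 — compute: val = 2; ((3 - -4) == (7 * a)) -> false; a = -2; ((val - val) < (b + val)) -> true; a = 0; return 6. compute2: val = 2; (7 != (7 * a)) -> true; a = -2; ((val - val) < (b + (1 * val))) -> true; a = 0; return 6. Both give 6.
Every one of the 72 inputs gives matching results.
verdict: equivalent


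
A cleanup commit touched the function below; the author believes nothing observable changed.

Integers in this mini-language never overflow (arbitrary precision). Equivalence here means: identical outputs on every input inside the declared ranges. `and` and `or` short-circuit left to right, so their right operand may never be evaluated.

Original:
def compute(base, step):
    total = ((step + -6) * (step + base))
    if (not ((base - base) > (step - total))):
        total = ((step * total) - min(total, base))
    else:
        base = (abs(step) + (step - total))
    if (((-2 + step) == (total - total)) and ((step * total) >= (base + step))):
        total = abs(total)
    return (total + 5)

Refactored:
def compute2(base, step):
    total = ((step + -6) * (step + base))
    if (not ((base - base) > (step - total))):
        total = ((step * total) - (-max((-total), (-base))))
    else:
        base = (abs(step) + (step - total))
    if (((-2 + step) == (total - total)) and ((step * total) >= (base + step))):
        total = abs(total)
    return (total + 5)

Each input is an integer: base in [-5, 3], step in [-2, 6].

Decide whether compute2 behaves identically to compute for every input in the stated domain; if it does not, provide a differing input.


Differences: min/max/abs usage differs — yet all 81 inputs agree.
verdict: equivalent


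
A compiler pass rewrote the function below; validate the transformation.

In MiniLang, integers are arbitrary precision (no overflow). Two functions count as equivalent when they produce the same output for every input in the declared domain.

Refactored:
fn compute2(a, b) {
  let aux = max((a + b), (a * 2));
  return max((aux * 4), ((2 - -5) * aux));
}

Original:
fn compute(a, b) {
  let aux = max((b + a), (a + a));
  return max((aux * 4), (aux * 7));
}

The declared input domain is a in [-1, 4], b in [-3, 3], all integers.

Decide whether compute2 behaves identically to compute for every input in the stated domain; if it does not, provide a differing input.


Reading the diff, among the changes: constant usage differs, arithmetic usage differs.
Tracing a=0, b=1: compute: aux = 1; return 7 | compute2: aux = 1; return 7 — matching result 7.
Checked all 42 inputs in the declared domain: the outputs agree on every one.
verdict: equivalent


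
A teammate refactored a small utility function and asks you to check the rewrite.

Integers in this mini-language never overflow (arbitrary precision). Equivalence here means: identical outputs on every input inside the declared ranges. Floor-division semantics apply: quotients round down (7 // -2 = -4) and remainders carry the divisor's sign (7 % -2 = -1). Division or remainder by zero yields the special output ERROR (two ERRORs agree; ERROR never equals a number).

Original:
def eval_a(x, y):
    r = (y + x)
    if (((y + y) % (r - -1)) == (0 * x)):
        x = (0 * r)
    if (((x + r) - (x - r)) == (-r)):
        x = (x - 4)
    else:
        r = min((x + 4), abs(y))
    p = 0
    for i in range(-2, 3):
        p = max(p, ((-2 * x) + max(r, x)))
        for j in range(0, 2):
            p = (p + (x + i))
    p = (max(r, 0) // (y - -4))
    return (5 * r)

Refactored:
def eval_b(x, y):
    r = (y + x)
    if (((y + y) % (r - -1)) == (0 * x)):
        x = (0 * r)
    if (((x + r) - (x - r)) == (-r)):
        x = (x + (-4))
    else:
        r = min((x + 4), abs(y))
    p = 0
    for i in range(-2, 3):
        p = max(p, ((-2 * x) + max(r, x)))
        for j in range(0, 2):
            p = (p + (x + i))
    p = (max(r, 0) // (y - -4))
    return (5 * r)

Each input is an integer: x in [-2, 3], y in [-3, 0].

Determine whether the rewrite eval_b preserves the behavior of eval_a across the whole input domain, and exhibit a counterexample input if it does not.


Reading the diff, among the changes: arithmetic usage differs.
As a probe, take x=-2, y=-2: eval_a runs r becomes -4; next (((y + y) % (r - -1)) == (0 * x)) evaluates to false; next (((x + r) - (x - r)) == (-r)) evaluates to false; next r becomes 2; next p becomes 0; next at i=-2:; next p becomes 6; next at j=0:; next p becomes 2; next at j=1:; next p becomes -2; next at i=-1:; next p becomes 6; next at j=0:; next p becomes 3; next at j=1:; next p becomes 0; next at i=0:; next p becomes 6; next at j=0:; next p becomes 4; next at j=1:; next p becomes 2; next at i=1:; next p becomes 6; next at j=0:; next p becomes 5; next at j=1:; next p becomes 4; next at i=2:; next p becomes 6; next at j=0:; next p becomes 6; next at j=1:; next p becomes 6; next p becomes 1; next final value 10; eval_b runs r becomes -4; next (((y + y) % (r - -1)) == (0 * x)) evaluates to false; next (((x + r) - (x - r)) == (-r)) evaluates to false; next r becomes 2; next p becomes 0; next at i=-2:; next p becomes 6; next at j=0:; next p becomes 2; next at j=1:; next p becomes -2; next at i=-1:; next p becomes 6; next at j=0:; next p becomes 3; next at j=1:; next p becomes 0; next at i=0:; next p becomes 6; next at j=0:; next p becomes 4; next at j=1:; next p becomes 2; next at i=1:; next p becomes 6; next at j=0:; next p becomes 5; next at j=1:; next p becomes 4; next at i=2:; next p becomes 6; next at j=0:; next p becomes 6; next at j=1:; next p becomes 6; next p becomes 1; next final value 10; both end at 10.
An exhaustive pass over the 24 declared inputs shows identical outputs.
verdict: equivalent


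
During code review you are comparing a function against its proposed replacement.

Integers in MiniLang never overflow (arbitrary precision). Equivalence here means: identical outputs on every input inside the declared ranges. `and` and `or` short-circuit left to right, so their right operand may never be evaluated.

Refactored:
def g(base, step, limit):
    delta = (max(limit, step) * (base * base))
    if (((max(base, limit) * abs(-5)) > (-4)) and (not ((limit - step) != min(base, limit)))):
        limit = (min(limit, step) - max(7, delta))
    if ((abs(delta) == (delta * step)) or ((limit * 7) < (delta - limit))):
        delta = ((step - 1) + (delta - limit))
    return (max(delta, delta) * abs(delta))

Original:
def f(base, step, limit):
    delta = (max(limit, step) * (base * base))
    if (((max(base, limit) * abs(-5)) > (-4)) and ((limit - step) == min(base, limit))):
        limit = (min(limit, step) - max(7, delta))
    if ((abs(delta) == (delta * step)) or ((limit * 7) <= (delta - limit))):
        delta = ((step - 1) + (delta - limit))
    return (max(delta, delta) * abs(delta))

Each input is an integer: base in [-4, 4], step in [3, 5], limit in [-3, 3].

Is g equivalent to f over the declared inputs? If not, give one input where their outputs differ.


There is a counterexample at base=2, step=4, limit=2: 289 on one side, 256 on the other.
f: delta=16, then (((max(base, limit) * abs(-5)) > (-4)) and ((limit - step) == min(base, limit))) is false, then ((abs(delta) == (delta * step)) or ((limit * 7) <= (delta - limit))) is true, then delta=17, then returns 289
g: delta=16, then (((max(base, limit) * abs(-5)) > (-4)) and (not ((limit - step) != min(base, limit)))) is false, then ((abs(delta) == (delta * step)) or ((limit * 7) < (delta - limit))) is false, then returns 256
verdict: not equivalent; witness: base=2, step=4, limit=2


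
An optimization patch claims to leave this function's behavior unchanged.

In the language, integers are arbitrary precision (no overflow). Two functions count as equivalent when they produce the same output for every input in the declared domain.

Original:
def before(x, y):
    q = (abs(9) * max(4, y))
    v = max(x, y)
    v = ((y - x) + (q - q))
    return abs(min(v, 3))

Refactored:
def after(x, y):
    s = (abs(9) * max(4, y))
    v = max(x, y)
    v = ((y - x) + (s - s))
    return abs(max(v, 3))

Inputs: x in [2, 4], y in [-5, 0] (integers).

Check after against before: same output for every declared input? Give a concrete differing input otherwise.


At x=2, y=-5: before gives 7, after gives 3.
verdict: not equivalent; witness: x=2, y=-5


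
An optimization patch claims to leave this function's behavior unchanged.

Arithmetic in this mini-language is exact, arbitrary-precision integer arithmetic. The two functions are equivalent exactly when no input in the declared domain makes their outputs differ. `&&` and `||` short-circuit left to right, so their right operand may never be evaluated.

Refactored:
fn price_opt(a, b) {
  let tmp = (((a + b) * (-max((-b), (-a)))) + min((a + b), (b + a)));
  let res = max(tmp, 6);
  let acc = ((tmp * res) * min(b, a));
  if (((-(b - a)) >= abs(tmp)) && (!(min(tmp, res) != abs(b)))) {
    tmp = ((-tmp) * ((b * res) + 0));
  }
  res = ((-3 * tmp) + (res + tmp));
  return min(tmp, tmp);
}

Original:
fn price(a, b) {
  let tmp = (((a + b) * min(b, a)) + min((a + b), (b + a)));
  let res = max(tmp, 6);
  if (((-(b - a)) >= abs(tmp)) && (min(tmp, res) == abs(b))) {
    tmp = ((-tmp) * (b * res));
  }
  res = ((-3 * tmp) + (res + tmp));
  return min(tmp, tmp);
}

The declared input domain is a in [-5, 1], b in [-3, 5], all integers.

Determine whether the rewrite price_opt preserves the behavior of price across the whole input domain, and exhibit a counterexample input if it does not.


Reading the diff, among the changes: arithmetic usage differs, min/max/abs usage differs, boolean connective usage differs, comparison usage differs, statement counts differ, constant usage differs, local variable names differ.
One worked example (a=-2, b=-2) — price: tmp becomes 4; next res becomes 6; next (((-(b - a)) >= abs(tmp)) && (min(tmp, res) == abs(b))) evaluates to false; next res becomes -2; next final value 4; price_opt: tmp becomes 4; next res becomes 6; next acc becomes -48; next (((-(b - a)) >= abs(tmp)) && (!(min(tmp, res) != abs(b)))) evaluates to false; next res becomes -2; next final value 4; agreement on 4.
Checked all 63 inputs in the declared domain: the outputs agree on every one.
verdict: equivalent
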